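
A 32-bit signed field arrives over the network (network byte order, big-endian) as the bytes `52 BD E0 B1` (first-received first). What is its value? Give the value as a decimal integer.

1388175537

In big-endian order the high byte comes first in memory.
The bytes are already most-significant first: 0x52BDE0B1.
0x52BDE0B1 = 1388175537.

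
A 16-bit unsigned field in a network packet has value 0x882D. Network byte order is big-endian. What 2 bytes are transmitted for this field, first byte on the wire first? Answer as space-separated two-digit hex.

88 2D

Split into bytes (most-significant first): 88 2D.
Big-endian stores the most-significant byte at the lowest address.
So the memory order matches the most-significant-first order: 88 2D.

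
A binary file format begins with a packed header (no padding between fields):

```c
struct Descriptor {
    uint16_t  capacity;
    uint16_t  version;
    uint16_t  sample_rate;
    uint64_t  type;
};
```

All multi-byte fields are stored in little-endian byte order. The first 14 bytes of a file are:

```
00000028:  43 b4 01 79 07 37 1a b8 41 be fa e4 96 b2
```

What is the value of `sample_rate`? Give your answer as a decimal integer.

`sample_rate` follows `capacity` (2 B), `version` (2 B), so it starts at offset 2 + 2 = 4 and occupies 2 bytes.
Bytes at offsets 4..5: 07 37.
In little-endian order the low byte comes first in memory.
Reassemble most-significant byte first: 37 07 → 0x3707.
0x3707 = 14087.

14087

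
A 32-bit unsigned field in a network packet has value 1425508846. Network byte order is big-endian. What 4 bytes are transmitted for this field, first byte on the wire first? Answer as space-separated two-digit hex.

1425508846 in hexadecimal, padded to 32 bits, is 0x54F789EE.
Split into bytes (most-significant first): 54 F7 89 EE.
Big-endian stores the most-significant byte at the lowest address.
So the memory order matches the most-significant-first order: 54 F7 89 EE.

54 F7 89 EE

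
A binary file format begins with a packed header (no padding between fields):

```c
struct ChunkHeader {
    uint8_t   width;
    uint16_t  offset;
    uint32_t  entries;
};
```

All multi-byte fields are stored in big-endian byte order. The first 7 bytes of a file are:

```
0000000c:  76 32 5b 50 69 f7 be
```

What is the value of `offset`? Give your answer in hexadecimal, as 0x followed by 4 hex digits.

0x325B

`offset` follows `width` (1 byte), so it starts at byte offset 1 and occupies 2 bytes.
Bytes at offsets 1..2: 32 5B.
Big-endian: lowest address holds the most-significant byte.
The bytes are already most-significant first: 0x325B.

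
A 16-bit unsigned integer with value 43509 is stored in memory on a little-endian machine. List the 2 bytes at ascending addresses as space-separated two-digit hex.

43509 in hexadecimal, padded to 16 bits, is 0xA9F5.
Split into bytes (most-significant first): A9 F5.
In little-endian order the low byte comes first in memory.
So at ascending addresses the bytes are F5 A9.

F5 A9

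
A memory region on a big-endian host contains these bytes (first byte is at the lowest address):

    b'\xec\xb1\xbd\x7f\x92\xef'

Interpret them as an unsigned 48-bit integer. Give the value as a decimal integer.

In big-endian order the high byte comes first in memory.
The bytes are already most-significant first: 0xECB1BD7F92EF.
0xECB1BD7F92EF = 260248132621039.

260248132621039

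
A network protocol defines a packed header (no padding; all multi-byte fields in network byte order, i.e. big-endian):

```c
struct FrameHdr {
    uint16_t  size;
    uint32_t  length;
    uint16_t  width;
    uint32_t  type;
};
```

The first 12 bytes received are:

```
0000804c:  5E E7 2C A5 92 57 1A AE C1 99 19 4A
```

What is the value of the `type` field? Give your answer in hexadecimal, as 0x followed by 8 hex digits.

0xC199194A

`type` follows `size` (2 B), `length` (4 B), `width` (2 B), so it starts at offset 2 + 4 + 2 = 8 and occupies 4 bytes.
Bytes at offsets 8..11: C1 99 19 4A.
In big-endian order the high byte comes first in memory.
The bytes are already most-significant first: 0xC199194A.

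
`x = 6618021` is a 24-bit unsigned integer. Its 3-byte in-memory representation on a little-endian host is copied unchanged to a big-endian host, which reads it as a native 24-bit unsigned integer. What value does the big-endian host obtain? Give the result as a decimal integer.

10877796

6618021 in 24-bit hexadecimal is 0x64FBA5.
Stored little-endian, the bytes at ascending addresses are A5 FB 64.
Read back as big-endian, the last byte is least significant, giving 0xA5FB64.
0xA5FB64 = 10877796.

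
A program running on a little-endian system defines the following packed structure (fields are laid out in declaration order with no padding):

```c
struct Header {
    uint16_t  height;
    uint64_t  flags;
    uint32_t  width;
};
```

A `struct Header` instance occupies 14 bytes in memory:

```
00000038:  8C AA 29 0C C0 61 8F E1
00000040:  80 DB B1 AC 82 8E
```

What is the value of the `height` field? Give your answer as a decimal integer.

`height` is the first field, at byte offset 0, occupying 2 bytes.
Bytes at offsets 0..1: 8C AA.
Little-endian stores the least-significant byte at the lowest address.
Reassemble most-significant byte first: AA 8C → 0xAA8C.
0xAA8C = 43660.

43660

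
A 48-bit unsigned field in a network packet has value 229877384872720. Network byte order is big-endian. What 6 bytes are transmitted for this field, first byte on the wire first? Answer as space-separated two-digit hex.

D1 12 7F DE 03 10

229877384872720 in hexadecimal, padded to 48 bits, is 0xD1127FDE0310.
Split into bytes (most-significant first): D1 12 7F DE 03 10.
Big-endian stores the most-significant byte at the lowest address.
So the memory order matches the most-significant-first order: D1 12 7F DE 03 10.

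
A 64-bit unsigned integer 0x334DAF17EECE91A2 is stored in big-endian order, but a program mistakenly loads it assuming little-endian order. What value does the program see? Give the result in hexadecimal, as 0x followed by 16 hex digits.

0xA291CEEE17AF4D33

Stored big-endian, the bytes at ascending addresses are 33 4D AF 17 EE CE 91 A2.
Read back as little-endian, the first byte is least significant, giving 0xA291CEEE17AF4D33.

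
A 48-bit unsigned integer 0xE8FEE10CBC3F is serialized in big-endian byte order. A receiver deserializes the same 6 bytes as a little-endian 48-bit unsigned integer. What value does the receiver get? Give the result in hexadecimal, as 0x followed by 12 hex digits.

0x3FBC0CE1FEE8

Stored big-endian, the bytes at ascending addresses are E8 FE E1 0C BC 3F.
Read back as little-endian, the first byte is least significant, giving 0x3FBC0CE1FEE8.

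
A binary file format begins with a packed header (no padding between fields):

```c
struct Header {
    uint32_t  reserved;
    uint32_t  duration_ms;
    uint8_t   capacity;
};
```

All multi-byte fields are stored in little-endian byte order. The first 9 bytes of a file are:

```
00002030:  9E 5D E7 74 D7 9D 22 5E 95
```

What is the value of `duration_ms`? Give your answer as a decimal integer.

1579326935

`duration_ms` follows `reserved` (4 bytes), so it starts at byte offset 4 and occupies 4 bytes.
Bytes at offsets 4..7: D7 9D 22 5E.
Little-endian: lowest address holds the least-significant byte.
Reassemble most-significant byte first: 5E 22 9D D7 → 0x5E229DD7.
0x5E229DD7 = 1579326935.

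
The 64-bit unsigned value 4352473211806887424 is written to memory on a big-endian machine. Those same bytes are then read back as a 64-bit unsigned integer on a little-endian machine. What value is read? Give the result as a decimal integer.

4352473211806887424 in 64-bit hexadecimal is 0x3C67175364272E00.
Stored big-endian, the bytes at ascending addresses are 3C 67 17 53 64 27 2E 00.
Read back as little-endian, the first byte is least significant, giving 0x002E27645317673C.
0x002E27645317673C = 12991160772945724.

12991160772945724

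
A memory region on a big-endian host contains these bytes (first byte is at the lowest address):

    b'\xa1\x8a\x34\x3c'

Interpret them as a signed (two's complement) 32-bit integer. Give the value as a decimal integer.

-1584778180

Big-endian stores the most-significant byte at the lowest address.
The bytes are already most-significant first: 0xA18A343C.
Top bit is set, so as a signed 32-bit value this is 0xA18A343C − 2^32 = -1584778180.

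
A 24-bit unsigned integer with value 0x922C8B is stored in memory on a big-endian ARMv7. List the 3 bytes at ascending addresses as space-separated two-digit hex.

Split into bytes (most-significant first): 92 2C 8B.
Big-endian stores the most-significant byte at the lowest address.
So the memory order matches the most-significant-first order: 92 2C 8B.

92 2C 8B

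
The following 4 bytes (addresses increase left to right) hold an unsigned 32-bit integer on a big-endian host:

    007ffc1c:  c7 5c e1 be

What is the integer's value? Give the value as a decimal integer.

Big-endian stores the most-significant byte at the lowest address.
The bytes are already most-significant first: 0xC75CE1BE.
0xC75CE1BE = 3344753086.

3344753086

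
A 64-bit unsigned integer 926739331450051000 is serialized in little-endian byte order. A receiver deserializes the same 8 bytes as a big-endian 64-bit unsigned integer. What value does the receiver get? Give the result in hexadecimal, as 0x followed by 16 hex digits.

926739331450051000 in 64-bit hexadecimal is 0x0CDC70830A7699B8.
Stored little-endian, the bytes at ascending addresses are B8 99 76 0A 83 70 DC 0C.
Read back as big-endian, the last byte is least significant, giving 0xB899760A8370DC0C.

0xB899760A8370DC0C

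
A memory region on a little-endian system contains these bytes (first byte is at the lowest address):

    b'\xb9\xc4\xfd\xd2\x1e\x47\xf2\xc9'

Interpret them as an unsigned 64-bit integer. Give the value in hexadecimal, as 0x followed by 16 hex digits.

Little-endian stores the least-significant byte at the lowest address.
Reassemble most-significant byte first: C9 F2 47 1E D2 FD C4 B9 → 0xC9F2471ED2FDC4B9.

0xC9F2471ED2FDC4B9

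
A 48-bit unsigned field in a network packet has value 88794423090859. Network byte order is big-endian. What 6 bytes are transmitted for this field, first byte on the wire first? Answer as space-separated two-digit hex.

88794423090859 in hexadecimal, padded to 48 bits, is 0x50C2100BDEAB.
Split into bytes (most-significant first): 50 C2 10 0B DE AB.
Big-endian: lowest address holds the most-significant byte.
So the memory order matches the most-significant-first order: 50 C2 10 0B DE AB.

50 C2 10 0B DE AB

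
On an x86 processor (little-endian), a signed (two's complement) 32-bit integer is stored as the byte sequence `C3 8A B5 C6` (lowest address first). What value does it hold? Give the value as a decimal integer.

Little-endian: lowest address holds the least-significant byte.
Reassemble most-significant byte first: C6 B5 8A C3 → 0xC6B58AC3.
Top bit is set, so as a signed 32-bit value this is 0xC6B58AC3 − 2^32 = -961180989.

-961180989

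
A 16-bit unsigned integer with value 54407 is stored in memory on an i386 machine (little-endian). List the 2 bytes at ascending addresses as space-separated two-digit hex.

87 D4

54407 in hexadecimal, padded to 16 bits, is 0xD487.
Split into bytes (most-significant first): D4 87.
In little-endian order the low byte comes first in memory.
So at ascending addresses the bytes are 87 D4.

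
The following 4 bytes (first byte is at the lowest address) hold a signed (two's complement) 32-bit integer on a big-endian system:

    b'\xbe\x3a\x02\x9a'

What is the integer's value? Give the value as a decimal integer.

-1103494502

Big-endian: lowest address holds the most-significant byte.
The bytes are already most-significant first: 0xBE3A029A.
Top bit is set, so as a signed 32-bit value this is 0xBE3A029A − 2^32 = -1103494502.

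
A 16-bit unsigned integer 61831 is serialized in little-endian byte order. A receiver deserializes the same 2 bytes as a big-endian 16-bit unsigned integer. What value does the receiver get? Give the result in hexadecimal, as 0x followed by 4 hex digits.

61831 in 16-bit hexadecimal is 0xF187.
Stored little-endian, the bytes at ascending addresses are 87 F1.
Read back as big-endian, the last byte is least significant, giving 0x87F1.

0x87F1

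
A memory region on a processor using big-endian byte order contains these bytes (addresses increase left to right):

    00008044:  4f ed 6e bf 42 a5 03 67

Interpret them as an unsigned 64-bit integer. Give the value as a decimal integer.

Big-endian stores the most-significant byte at the lowest address.
The bytes are already most-significant first: 0x4FED6EBF42A50367.
0x4FED6EBF42A50367 = 5759381266212651879.

5759381266212651879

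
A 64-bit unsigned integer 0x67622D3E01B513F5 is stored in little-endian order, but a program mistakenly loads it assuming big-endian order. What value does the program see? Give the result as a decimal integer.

Stored little-endian, the bytes at ascending addresses are F5 13 B5 01 3E 2D 62 67.
Read back as big-endian, the last byte is least significant, giving 0xF513B5013E2D6267.
0xF513B5013E2D6267 = 17659657580792603239.

17659657580792603239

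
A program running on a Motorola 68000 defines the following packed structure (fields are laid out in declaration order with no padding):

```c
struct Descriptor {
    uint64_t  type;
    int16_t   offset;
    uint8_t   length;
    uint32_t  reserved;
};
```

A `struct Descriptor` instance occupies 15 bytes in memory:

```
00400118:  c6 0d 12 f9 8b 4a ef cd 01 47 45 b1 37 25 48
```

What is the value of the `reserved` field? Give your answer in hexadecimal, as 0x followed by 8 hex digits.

`reserved` follows `type` (8 B), `offset` (2 B), `length` (1 B), so it starts at offset 8 + 2 + 1 = 11 and occupies 4 bytes.
Bytes at offsets 11..14: B1 37 25 48.
In big-endian order the high byte comes first in memory.
The bytes are already most-significant first: 0xB1372548.

0xB1372548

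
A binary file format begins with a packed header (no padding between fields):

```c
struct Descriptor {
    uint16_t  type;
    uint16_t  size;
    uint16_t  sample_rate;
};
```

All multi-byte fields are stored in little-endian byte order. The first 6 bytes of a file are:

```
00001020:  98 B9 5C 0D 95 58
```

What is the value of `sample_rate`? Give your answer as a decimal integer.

22677

`sample_rate` follows `type` (2 B), `size` (2 B), so it starts at offset 2 + 2 = 4 and occupies 2 bytes.
Bytes at offsets 4..5: 95 58.
Little-endian: lowest address holds the least-significant byte.
Reassemble most-significant byte first: 58 95 → 0x5895.
0x5895 = 22677.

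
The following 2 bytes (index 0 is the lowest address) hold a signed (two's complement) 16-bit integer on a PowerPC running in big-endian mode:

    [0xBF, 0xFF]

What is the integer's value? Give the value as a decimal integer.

Big-endian stores the most-significant byte at the lowest address.
The bytes are already most-significant first: 0xBFFF.
Top bit is set, so as a signed 16-bit value this is 0xBFFF − 2^16 = -16385.

-16385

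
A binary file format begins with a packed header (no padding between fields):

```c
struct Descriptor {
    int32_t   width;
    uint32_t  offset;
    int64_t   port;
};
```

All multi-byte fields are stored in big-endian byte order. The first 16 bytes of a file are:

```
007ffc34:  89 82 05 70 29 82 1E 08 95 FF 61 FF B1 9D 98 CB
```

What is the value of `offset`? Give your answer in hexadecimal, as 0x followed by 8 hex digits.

0x29821E08

`offset` follows `width` (4 bytes), so it starts at byte offset 4 and occupies 4 bytes.
Bytes at offsets 4..7: 29 82 1E 08.
In big-endian order the high byte comes first in memory.
The bytes are already most-significant first: 0x29821E08.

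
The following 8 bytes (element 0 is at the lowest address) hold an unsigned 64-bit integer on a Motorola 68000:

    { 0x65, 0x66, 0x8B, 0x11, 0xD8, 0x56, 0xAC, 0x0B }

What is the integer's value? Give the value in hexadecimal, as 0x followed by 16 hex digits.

0x65668B11D856AC0B

Big-endian: lowest address holds the most-significant byte.
The bytes are already most-significant first: 0x65668B11D856AC0B.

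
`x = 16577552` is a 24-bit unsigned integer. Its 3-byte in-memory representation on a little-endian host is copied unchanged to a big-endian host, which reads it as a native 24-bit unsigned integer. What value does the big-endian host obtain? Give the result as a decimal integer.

16577552 in 24-bit hexadecimal is 0xFCF410.
Stored little-endian, the bytes at ascending addresses are 10 F4 FC.
Read back as big-endian, the last byte is least significant, giving 0x10F4FC.
0x10F4FC = 1111292.

1111292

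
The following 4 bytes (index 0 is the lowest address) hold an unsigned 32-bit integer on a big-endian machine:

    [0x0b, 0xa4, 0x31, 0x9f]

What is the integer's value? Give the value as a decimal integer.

195309983

In big-endian order the high byte comes first in memory.
The bytes are already most-significant first: 0x0BA4319F.
0x0BA4319F = 195309983.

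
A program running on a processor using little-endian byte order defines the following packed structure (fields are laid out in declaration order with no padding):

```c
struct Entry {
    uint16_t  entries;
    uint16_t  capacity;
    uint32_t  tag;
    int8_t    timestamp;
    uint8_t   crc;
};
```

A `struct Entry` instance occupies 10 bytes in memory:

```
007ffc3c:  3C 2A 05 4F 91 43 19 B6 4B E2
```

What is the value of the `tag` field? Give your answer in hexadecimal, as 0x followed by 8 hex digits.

0xB6194391

`tag` follows `entries` (2 B), `capacity` (2 B), so it starts at offset 2 + 2 = 4 and occupies 4 bytes.
Bytes at offsets 4..7: 91 43 19 B6.
Little-endian stores the least-significant byte at the lowest address.
Reassemble most-significant byte first: B6 19 43 91 → 0xB6194391.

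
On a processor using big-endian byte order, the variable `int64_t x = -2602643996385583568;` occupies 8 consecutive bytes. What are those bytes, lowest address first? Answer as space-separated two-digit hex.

DB E1 8D 13 1E A2 5E 30

Two's complement of -2602643996385583568 in 64 bits: 2602643996385583568 = 0x241E72ECE15DA1D0; invert → 0xDBE18D131EA25E2F; add 1 → 0xDBE18D131EA25E30.
Split into bytes (most-significant first): DB E1 8D 13 1E A2 5E 30.
Big-endian: lowest address holds the most-significant byte.
So the memory order matches the most-significant-first order: DB E1 8D 13 1E A2 5E 30.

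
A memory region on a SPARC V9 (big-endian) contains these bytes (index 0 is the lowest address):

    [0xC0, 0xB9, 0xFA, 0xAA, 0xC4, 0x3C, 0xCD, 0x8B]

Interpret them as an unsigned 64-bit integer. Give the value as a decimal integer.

13887406537317338507

Big-endian: lowest address holds the most-significant byte.
The bytes are already most-significant first: 0xC0B9FAAAC43CCD8B.
0xC0B9FAAAC43CCD8B = 13887406537317338507.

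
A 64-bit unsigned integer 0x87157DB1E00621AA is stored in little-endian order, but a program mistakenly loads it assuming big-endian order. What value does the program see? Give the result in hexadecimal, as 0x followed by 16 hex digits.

Stored little-endian, the bytes at ascending addresses are AA 21 06 E0 B1 7D 15 87.
Read back as big-endian, the last byte is least significant, giving 0xAA2106E0B17D1587.

0xAA2106E0B17D1587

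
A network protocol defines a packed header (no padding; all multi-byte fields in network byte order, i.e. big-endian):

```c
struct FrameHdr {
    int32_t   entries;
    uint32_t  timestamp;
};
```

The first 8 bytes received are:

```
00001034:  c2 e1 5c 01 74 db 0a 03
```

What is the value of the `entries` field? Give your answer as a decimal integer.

`entries` is the first field, at byte offset 0, occupying 4 bytes.
Bytes at offsets 0..3: C2 E1 5C 01.
Big-endian: lowest address holds the most-significant byte.
The bytes are already most-significant first: 0xC2E15C01.
Top bit is set, so as a signed 32-bit value this is 0xC2E15C01 − 2^32 = -1025418239.

-1025418239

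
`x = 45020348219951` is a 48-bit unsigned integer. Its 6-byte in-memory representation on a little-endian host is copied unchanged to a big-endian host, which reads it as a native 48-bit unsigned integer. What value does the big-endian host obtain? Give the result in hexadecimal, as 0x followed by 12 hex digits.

45020348219951 in 48-bit hexadecimal is 0x28F21DDD022F.
Stored little-endian, the bytes at ascending addresses are 2F 02 DD 1D F2 28.
Read back as big-endian, the last byte is least significant, giving 0x2F02DD1DF228.

0x2F02DD1DF228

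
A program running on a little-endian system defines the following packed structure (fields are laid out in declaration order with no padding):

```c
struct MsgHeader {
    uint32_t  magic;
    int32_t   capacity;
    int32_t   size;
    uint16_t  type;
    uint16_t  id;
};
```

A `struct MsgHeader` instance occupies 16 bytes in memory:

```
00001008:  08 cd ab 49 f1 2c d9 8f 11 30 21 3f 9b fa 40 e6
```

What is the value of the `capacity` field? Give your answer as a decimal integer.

`capacity` follows `magic` (4 bytes), so it starts at byte offset 4 and occupies 4 bytes.
Bytes at offsets 4..7: F1 2C D9 8F.
Little-endian stores the least-significant byte at the lowest address.
Reassemble most-significant byte first: 8F D9 2C F1 → 0x8FD92CF1.
Top bit is set, so as a signed 32-bit value this is 0x8FD92CF1 − 2^32 = -1881592591.

-1881592591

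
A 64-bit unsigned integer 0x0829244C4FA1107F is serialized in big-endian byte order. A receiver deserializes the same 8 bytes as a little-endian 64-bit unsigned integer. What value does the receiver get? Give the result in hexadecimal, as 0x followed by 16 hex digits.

Stored big-endian, the bytes at ascending addresses are 08 29 24 4C 4F A1 10 7F.
Read back as little-endian, the first byte is least significant, giving 0x7F10A14F4C242908.

0x7F10A14F4C242908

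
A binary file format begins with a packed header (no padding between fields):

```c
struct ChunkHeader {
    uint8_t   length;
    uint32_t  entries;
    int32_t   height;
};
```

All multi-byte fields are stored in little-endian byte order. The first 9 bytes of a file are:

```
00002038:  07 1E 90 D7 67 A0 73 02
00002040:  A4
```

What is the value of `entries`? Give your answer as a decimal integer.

`entries` follows `length` (1 byte), so it starts at byte offset 1 and occupies 4 bytes.
Bytes at offsets 1..4: 1E 90 D7 67.
Little-endian stores the least-significant byte at the lowest address.
Reassemble most-significant byte first: 67 D7 90 1E → 0x67D7901E.
0x67D7901E = 1742180382.

1742180382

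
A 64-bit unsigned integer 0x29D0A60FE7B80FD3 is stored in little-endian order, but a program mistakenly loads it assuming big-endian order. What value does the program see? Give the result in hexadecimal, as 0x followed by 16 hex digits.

0xD30FB8E70FA6D029

Stored little-endian, the bytes at ascending addresses are D3 0F B8 E7 0F A6 D0 29.
Read back as big-endian, the last byte is least significant, giving 0xD30FB8E70FA6D029.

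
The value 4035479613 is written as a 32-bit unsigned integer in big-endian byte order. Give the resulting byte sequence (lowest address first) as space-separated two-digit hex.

4035479613 in hexadecimal, padded to 32 bits, is 0xF088883D.
Split into bytes (most-significant first): F0 88 88 3D.
Big-endian: lowest address holds the most-significant byte.
So the memory order matches the most-significant-first order: F0 88 88 3D.

F0 88 88 3D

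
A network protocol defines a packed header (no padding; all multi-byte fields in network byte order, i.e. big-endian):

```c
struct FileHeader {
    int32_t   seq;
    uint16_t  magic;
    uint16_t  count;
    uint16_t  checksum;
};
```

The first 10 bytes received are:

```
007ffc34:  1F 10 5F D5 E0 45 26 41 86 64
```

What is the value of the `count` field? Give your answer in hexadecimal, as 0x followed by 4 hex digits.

`count` follows `seq` (4 B), `magic` (2 B), so it starts at offset 4 + 2 = 6 and occupies 2 bytes.
Bytes at offsets 6..7: 26 41.
Big-endian stores the most-significant byte at the lowest address.
The bytes are already most-significant first: 0x2641.

0x2641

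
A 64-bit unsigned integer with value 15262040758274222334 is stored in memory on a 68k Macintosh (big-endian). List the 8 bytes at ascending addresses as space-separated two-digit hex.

15262040758274222334 in hexadecimal, padded to 64 bits, is 0xD3CDA9353877E8FE.
Split into bytes (most-significant first): D3 CD A9 35 38 77 E8 FE.
Big-endian stores the most-significant byte at the lowest address.
So the memory order matches the most-significant-first order: D3 CD A9 35 38 77 E8 FE.

D3 CD A9 35 38 77 E8 FE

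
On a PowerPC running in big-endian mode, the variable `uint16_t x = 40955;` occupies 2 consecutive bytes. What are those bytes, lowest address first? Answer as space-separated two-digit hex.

9F FB

40955 in hexadecimal, padded to 16 bits, is 0x9FFB.
Split into bytes (most-significant first): 9F FB.
In big-endian order the high byte comes first in memory.
So the memory order matches the most-significant-first order: 9F FB.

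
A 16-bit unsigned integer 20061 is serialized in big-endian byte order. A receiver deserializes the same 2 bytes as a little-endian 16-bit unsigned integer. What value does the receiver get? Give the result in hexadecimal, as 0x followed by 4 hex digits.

0x5D4E

20061 in 16-bit hexadecimal is 0x4E5D.
Stored big-endian, the bytes at ascending addresses are 4E 5D.
Read back as little-endian, the first byte is least significant, giving 0x5D4E.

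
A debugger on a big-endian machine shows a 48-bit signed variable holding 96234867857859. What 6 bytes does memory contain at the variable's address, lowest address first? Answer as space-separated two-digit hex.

96234867857859 in hexadecimal, padded to 48 bits, is 0x57866D1D19C3.
Split into bytes (most-significant first): 57 86 6D 1D 19 C3.
Big-endian stores the most-significant byte at the lowest address.
So the memory order matches the most-significant-first order: 57 86 6D 1D 19 C3.

57 86 6D 1D 19 C3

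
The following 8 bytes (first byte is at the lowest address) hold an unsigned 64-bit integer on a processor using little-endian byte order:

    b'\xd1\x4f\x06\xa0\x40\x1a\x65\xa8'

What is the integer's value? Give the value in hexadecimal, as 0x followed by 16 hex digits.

Little-endian stores the least-significant byte at the lowest address.
Reassemble most-significant byte first: A8 65 1A 40 A0 06 4F D1 → 0xA8651A40A0064FD1.

0xA8651A40A0064FD1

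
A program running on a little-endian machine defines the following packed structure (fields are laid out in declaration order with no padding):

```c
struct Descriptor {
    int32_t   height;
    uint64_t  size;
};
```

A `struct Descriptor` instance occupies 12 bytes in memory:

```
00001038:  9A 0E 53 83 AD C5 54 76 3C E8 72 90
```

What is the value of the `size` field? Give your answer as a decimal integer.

`size` follows `height` (4 bytes), so it starts at byte offset 4 and occupies 8 bytes.
Bytes at offsets 4..11: AD C5 54 76 3C E8 72 90.
In little-endian order the low byte comes first in memory.
Reassemble most-significant byte first: 90 72 E8 3C 76 54 C5 AD → 0x9072E83C7654C5AD.
0x9072E83C7654C5AD = 10408637035187586477.

10408637035187586477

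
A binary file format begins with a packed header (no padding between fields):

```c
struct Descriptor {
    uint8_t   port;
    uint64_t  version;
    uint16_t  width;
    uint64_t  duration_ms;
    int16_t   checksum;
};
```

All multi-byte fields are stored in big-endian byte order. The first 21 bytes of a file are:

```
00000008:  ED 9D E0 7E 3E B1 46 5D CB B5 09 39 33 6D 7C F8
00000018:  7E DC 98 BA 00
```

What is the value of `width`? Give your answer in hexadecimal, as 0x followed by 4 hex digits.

`width` follows `port` (1 B), `version` (8 B), so it starts at offset 1 + 8 = 9 and occupies 2 bytes.
Bytes at offsets 9..10: B5 09.
Big-endian stores the most-significant byte at the lowest address.
The bytes are already most-significant first: 0xB509.

0xB509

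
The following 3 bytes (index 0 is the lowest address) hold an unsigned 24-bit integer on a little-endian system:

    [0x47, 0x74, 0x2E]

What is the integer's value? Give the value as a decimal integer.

3044423

Little-endian stores the least-significant byte at the lowest address.
Reassemble most-significant byte first: 2E 74 47 → 0x2E7447.
0x2E7447 = 3044423.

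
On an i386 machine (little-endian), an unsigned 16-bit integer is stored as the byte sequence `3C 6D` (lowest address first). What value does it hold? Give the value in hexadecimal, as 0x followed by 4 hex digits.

0x6D3C

Little-endian: lowest address holds the least-significant byte.
Reassemble most-significant byte first: 6D 3C → 0x6D3C.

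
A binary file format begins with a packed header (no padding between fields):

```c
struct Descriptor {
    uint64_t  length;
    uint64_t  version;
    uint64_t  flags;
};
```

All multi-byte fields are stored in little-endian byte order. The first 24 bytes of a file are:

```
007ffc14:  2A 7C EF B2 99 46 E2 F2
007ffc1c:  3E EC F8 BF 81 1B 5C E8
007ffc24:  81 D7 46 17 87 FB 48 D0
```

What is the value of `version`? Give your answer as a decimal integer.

`version` follows `length` (8 bytes), so it starts at byte offset 8 and occupies 8 bytes.
Bytes at offsets 8..15: 3E EC F8 BF 81 1B 5C E8.
In little-endian order the low byte comes first in memory.
Reassemble most-significant byte first: E8 5C 1B 81 BF F8 EC 3E → 0xE85C1B81BFF8EC3E.
0xE85C1B81BFF8EC3E = 16743287758742154302.

16743287758742154302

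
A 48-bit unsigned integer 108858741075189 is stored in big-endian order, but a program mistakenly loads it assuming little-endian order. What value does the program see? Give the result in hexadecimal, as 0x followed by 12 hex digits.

0xF5AC97A60163

108858741075189 in 48-bit hexadecimal is 0x6301A697ACF5.
Stored big-endian, the bytes at ascending addresses are 63 01 A6 97 AC F5.
Read back as little-endian, the first byte is least significant, giving 0xF5AC97A60163.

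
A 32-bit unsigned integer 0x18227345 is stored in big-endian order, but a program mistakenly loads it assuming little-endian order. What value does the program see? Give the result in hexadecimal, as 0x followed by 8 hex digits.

0x45732218

Stored big-endian, the bytes at ascending addresses are 18 22 73 45.
Read back as little-endian, the first byte is least significant, giving 0x45732218.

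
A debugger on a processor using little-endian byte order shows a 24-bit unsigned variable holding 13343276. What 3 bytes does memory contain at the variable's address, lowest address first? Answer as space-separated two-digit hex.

2C 9A CB

13343276 in hexadecimal, padded to 24 bits, is 0xCB9A2C.
Split into bytes (most-significant first): CB 9A 2C.
In little-endian order the low byte comes first in memory.
So at ascending addresses the bytes are 2C 9A CB.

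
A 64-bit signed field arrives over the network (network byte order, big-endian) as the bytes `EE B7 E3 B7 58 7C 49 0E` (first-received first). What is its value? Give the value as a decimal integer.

Big-endian: lowest address holds the most-significant byte.
The bytes are already most-significant first: 0xEEB7E3B7587C490E.
Top bit is set, so as a signed 64-bit value this is 0xEEB7E3B7587C490E − 2^64 = -1245276395341592306.

-1245276395341592306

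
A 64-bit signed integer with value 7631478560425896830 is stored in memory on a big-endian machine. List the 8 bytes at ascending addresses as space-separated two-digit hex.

7631478560425896830 in hexadecimal, padded to 64 bits, is 0x69E875514131EB7E.
Split into bytes (most-significant first): 69 E8 75 51 41 31 EB 7E.
In big-endian order the high byte comes first in memory.
So the memory order matches the most-significant-first order: 69 E8 75 51 41 31 EB 7E.

69 E8 75 51 41 31 EB 7E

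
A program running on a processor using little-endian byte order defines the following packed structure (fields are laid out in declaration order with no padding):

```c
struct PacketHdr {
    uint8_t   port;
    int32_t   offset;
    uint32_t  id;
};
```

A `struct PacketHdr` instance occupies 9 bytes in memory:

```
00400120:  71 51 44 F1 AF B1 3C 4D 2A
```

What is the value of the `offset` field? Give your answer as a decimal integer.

`offset` follows `port` (1 byte), so it starts at byte offset 1 and occupies 4 bytes.
Bytes at offsets 1..4: 51 44 F1 AF.
In little-endian order the low byte comes first in memory.
Reassemble most-significant byte first: AF F1 44 51 → 0xAFF14451.
Top bit is set, so as a signed 32-bit value this is 0xAFF14451 − 2^32 = -1343142831.

-1343142831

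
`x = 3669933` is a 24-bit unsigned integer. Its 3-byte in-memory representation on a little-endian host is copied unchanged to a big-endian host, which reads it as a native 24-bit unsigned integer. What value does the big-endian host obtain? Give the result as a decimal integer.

11403063

3669933 in 24-bit hexadecimal is 0x37FFAD.
Stored little-endian, the bytes at ascending addresses are AD FF 37.
Read back as big-endian, the last byte is least significant, giving 0xADFF37.
0xADFF37 = 11403063.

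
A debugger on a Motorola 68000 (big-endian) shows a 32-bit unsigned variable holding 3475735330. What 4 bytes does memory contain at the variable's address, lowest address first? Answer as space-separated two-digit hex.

3475735330 in hexadecimal, padded to 32 bits, is 0xCF2B8322.
Split into bytes (most-significant first): CF 2B 83 22.
In big-endian order the high byte comes first in memory.
So the memory order matches the most-significant-first order: CF 2B 83 22.

CF 2B 83 22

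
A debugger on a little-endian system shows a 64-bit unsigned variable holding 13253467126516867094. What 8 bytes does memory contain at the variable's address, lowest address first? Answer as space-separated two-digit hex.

16 E0 5A B6 21 C6 ED B7

13253467126516867094 in hexadecimal, padded to 64 bits, is 0xB7EDC621B65AE016.
Split into bytes (most-significant first): B7 ED C6 21 B6 5A E0 16.
Little-endian stores the least-significant byte at the lowest address.
So at ascending addresses the bytes are 16 E0 5A B6 21 C6 ED B7.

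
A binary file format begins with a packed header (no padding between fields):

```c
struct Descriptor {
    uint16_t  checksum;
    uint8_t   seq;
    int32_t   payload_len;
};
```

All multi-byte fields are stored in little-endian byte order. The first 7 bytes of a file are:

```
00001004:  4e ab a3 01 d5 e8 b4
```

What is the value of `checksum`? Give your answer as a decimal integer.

43854

`checksum` is the first field, at byte offset 0, occupying 2 bytes.
Bytes at offsets 0..1: 4E AB.
In little-endian order the low byte comes first in memory.
Reassemble most-significant byte first: AB 4E → 0xAB4E.
0xAB4E = 43854.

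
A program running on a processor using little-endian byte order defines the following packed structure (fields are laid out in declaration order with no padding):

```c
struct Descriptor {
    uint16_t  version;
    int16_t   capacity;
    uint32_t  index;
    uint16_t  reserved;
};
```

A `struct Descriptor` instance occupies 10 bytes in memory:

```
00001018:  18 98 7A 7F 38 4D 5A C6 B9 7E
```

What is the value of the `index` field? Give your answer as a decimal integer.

3327806776

`index` follows `version` (2 B), `capacity` (2 B), so it starts at offset 2 + 2 = 4 and occupies 4 bytes.
Bytes at offsets 4..7: 38 4D 5A C6.
Little-endian stores the least-significant byte at the lowest address.
Reassemble most-significant byte first: C6 5A 4D 38 → 0xC65A4D38.
0xC65A4D38 = 3327806776.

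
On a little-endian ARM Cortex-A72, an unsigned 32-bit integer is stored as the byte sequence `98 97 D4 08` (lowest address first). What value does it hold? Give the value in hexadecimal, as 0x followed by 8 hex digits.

Little-endian: lowest address holds the least-significant byte.
Reassemble most-significant byte first: 08 D4 97 98 → 0x08D49798.

0x08D49798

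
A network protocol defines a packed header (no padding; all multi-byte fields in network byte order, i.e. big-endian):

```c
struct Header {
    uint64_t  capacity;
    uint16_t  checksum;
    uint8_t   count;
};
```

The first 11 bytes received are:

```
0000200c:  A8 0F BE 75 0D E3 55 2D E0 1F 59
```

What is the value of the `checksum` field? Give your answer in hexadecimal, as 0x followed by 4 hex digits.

0xE01F

`checksum` follows `capacity` (8 bytes), so it starts at byte offset 8 and occupies 2 bytes.
Bytes at offsets 8..9: E0 1F.
In big-endian order the high byte comes first in memory.
The bytes are already most-significant first: 0xE01F.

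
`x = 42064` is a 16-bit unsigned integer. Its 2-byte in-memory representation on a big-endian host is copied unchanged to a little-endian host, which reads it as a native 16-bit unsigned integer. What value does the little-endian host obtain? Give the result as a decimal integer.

20644

42064 in 16-bit hexadecimal is 0xA450.
Stored big-endian, the bytes at ascending addresses are A4 50.
Read back as little-endian, the first byte is least significant, giving 0x50A4.
0x50A4 = 20644.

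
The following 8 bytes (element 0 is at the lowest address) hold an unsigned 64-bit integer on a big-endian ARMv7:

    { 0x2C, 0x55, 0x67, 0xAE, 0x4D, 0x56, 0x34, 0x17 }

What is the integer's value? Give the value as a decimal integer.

3194573509008700439

Big-endian stores the most-significant byte at the lowest address.
The bytes are already most-significant first: 0x2C5567AE4D563417.
0x2C5567AE4D563417 = 3194573509008700439.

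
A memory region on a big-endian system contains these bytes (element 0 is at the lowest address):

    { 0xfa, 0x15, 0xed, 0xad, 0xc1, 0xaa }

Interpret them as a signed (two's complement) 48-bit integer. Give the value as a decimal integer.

Big-endian: lowest address holds the most-significant byte.
The bytes are already most-significant first: 0xFA15EDADC1AA.
Top bit is set, so as a signed 48-bit value this is 0xFA15EDADC1AA − 2^48 = -6502887865942.

-6502887865942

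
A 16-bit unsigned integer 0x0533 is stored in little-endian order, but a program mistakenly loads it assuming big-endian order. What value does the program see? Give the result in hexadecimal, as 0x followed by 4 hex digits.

Stored little-endian, the bytes at ascending addresses are 33 05.
Read back as big-endian, the last byte is least significant, giving 0x3305.

0x3305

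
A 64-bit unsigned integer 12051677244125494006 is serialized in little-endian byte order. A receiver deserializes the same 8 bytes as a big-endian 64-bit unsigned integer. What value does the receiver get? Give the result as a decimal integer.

17742707930402668711

12051677244125494006 in 64-bit hexadecimal is 0xA7402899DBC23AF6.
Stored little-endian, the bytes at ascending addresses are F6 3A C2 DB 99 28 40 A7.
Read back as big-endian, the last byte is least significant, giving 0xF63AC2DB992840A7.
0xF63AC2DB992840A7 = 17742707930402668711.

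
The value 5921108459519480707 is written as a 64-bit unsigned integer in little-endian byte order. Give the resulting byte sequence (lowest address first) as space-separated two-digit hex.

83 13 38 C6 C5 00 2C 52

5921108459519480707 in hexadecimal, padded to 64 bits, is 0x522C00C5C6381383.
Split into bytes (most-significant first): 52 2C 00 C5 C6 38 13 83.
Little-endian stores the least-significant byte at the lowest address.
So at ascending addresses the bytes are 83 13 38 C6 C5 00 2C 52.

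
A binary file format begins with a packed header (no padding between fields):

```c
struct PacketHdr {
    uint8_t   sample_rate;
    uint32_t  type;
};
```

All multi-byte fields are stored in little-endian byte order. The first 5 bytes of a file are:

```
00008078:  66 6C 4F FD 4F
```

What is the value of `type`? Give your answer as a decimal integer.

`type` follows `sample_rate` (1 byte), so it starts at byte offset 1 and occupies 4 bytes.
Bytes at offsets 1..4: 6C 4F FD 4F.
In little-endian order the low byte comes first in memory.
Reassemble most-significant byte first: 4F FD 4F 6C → 0x4FFD4F6C.
0x4FFD4F6C = 1342001004.

1342001004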